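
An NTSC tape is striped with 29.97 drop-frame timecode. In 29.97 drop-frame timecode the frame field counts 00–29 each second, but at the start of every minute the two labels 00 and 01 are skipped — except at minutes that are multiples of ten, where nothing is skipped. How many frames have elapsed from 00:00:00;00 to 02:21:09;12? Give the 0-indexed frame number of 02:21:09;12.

253828

As if non-drop at 30 labels/s: (2 × 3600 + 21 × 60 + 9) × 30 + 12 = 254082.
Minute boundaries passed: 141; those not divisible by 10: 141 − 14 = 127; dropped labels = 2 × 127 = 254.
Actual frame index = 254082 − 254 = 253828.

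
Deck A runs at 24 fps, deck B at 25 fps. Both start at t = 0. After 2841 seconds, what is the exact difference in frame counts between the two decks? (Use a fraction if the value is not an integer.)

A emits 24 × 2841 = 68184 frames; B emits 25 × 2841 = 71025.
Difference = 2841 frames; B is ahead of A.

2841 frames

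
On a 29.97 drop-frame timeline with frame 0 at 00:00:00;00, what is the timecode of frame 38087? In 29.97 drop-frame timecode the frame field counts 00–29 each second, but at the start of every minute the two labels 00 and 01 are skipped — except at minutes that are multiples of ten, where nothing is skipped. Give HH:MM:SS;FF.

Each 10-minute DF block holds 10 × 60 × 30 − 9 × 2 = 17982 frames. 38087 ÷ 17982 → 2 full blocks, remainder 2123.
Within the partial block the first minute is 1800 frames and each further minute 1798, so 1 further minute boundary passed. Total skipped labels = 18 × 2 + 2 × 1 = 38.
Non-drop label index = 38087 + 38 = 38125; at 30 labels/s that is 00:21:10:25, i.e. DF 00:21:10;25.

00:21:10;25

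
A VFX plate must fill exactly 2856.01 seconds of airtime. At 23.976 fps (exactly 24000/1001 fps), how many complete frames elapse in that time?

Frames = 2856.01 × 24000/1001 = 68544240/1001 ≈ 68475.7642.
Complete frames: 68475.

68475 frames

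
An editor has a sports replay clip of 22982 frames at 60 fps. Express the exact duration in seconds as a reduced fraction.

Running time = 22982 ÷ (60) = 22982 × 1/60 = 11491/30 s.

11491/30 seconds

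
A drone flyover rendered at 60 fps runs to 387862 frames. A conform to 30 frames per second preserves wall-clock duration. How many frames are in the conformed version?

Target frames = source frames × (target rate / source rate) = 387862 × (30)/(60) = 387862 × 1/2 = 193931.

193931 frames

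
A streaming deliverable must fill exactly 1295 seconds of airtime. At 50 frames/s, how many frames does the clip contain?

Frames = 1295 × 50 = 64750.

64750 frames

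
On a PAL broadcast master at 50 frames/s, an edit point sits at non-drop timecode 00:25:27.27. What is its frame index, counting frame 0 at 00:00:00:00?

Total seconds to the label: (0 × 3600 + 25 × 60 + 27) = 1527.
Frame index = 1527 × 50 + 27 = 76377.

76377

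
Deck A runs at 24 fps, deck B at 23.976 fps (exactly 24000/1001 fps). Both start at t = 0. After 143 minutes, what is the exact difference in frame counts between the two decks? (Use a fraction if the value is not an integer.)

1440/7 frames

143 min = 8580 s.
A emits 24 × 8580 = 205920 frames; B emits 24000/1001 × 8580 = 1440000/7.
Difference = 1440/7 frames (≈ 205.7143); B is behind A.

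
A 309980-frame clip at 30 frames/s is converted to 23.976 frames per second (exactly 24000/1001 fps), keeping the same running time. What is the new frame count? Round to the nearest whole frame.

Frames at target rate = 309980 × (24000/1001) / (30) = 22544000/91 ≈ 247736.264.
Nearest whole frame: 247736.

247736 frames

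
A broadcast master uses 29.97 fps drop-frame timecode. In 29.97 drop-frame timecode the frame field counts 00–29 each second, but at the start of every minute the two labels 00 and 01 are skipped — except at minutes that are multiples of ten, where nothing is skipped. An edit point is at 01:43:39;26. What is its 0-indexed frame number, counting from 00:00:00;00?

186410

As if non-drop at 30 labels/s: (1 × 3600 + 43 × 60 + 39) × 30 + 26 = 186596.
Minute boundaries passed: 103; those not divisible by 10: 103 − 10 = 93; dropped labels = 2 × 93 = 186.
Actual frame index = 186596 − 186 = 186410.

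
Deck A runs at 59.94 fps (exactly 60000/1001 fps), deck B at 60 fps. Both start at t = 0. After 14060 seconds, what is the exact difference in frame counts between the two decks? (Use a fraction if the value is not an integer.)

A emits 60000/1001 × 14060 = 843600000/1001 frames; B emits 60 × 14060 = 843600.
Difference = 843600/1001 frames (≈ 842.7572); B is ahead of A.

843600/1001 frames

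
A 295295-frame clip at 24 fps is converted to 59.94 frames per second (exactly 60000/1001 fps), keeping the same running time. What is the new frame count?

737500 frames

Target frames = source frames × (target rate / source rate) = 295295 × (60000/1001)/(24) = 295295 × 2500/1001 = 737500.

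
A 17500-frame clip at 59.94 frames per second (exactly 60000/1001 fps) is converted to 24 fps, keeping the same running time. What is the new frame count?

7007 frames

Target frames = source frames × (target rate / source rate) = 17500 × (24)/(60000/1001) = 17500 × 1001/2500 = 7007.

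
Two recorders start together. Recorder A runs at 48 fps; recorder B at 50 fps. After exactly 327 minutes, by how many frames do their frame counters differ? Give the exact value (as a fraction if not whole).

39240 frames

327 min = 19620 s.
A emits 48 × 19620 = 941760 frames; B emits 50 × 19620 = 981000.
Difference = 39240 frames; B is ahead of A.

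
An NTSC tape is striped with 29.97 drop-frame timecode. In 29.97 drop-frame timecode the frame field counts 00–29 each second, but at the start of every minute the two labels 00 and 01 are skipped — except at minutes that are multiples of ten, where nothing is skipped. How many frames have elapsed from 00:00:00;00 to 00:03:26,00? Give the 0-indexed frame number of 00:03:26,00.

6174

Complete 10-minute blocks: 0, each 17982 frames → 0.
Remaining 3 whole minutes in the current block: 1800 + 2 × 1798 = 5396 frames.
Within the current minute: 26 × 30 + 0 − 2 = 778 (labels ;00/;01 skipped at this minute). Total = 0 + 5396 + 778 = 6174.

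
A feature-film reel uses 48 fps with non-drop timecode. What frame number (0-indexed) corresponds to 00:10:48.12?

frame 31116

Total seconds to the label: (0 × 3600 + 10 × 60 + 48) = 648.
Frame index = 648 × 48 + 12 = 31116.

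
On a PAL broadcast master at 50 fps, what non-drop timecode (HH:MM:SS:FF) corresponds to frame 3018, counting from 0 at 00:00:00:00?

00:01:00:18

3018 ÷ 50 = 60 full seconds, remainder 18 frames.
60 s = 0 h 1 min 0 s.
Timecode: 00:01:00:18.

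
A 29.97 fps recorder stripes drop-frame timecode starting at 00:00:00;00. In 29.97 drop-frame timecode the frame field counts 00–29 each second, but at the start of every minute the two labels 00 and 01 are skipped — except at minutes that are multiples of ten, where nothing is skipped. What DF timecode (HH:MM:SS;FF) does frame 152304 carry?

Ten DF minutes hold 17982 frames, so frame 152304 lies in block 8 (frames 143856–161837) with 8448 frames into that block.
The block's first minute is 1800 frames and the rest 1798 each; 8448 frames reaches minute 4, so 8 × 18 + 4 × 2 = 152 labels have been skipped so far.
Adding those back, label number 152304 + 152 = 152456 at 30 labels/s is 5081 s + 26 f = 1 h 24 min 41 s frame 26, i.e. 01:24:41;26.

01:24:41;26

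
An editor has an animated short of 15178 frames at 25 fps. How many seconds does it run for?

607.12 seconds

Running time = 15178 / (25) = 607.12 s.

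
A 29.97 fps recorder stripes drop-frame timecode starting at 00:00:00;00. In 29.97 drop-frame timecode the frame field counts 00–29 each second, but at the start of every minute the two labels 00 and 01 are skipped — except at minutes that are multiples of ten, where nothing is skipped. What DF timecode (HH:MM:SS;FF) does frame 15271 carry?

Ten DF minutes hold 17982 frames, so frame 15271 lies in block 0 (frames 0–17981) with 15271 frames into that block.
The block's first minute is 1800 frames and the rest 1798 each; 15271 frames reaches minute 8, so 0 × 18 + 8 × 2 = 16 labels have been skipped so far.
Adding those back, label number 15271 + 16 = 15287 at 30 labels/s is 509 s + 17 f = 0 h 8 min 29 s frame 17, i.e. 00:08:29;17.

00:08:29;17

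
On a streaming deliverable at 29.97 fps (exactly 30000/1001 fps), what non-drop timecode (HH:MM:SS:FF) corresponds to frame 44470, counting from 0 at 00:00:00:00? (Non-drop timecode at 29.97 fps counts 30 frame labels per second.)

00:24:42:10

44470 ÷ 30 = 1482 full seconds, remainder 10 frames.
1482 s = 0 h 24 min 42 s.
Timecode: 00:24:42:10.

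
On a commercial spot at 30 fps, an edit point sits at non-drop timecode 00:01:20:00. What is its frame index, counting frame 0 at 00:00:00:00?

Total seconds to the label: (0 × 3600 + 1 × 60 + 20) = 80.
Frame index = 80 × 30 + 0 = 2400.

frame 2400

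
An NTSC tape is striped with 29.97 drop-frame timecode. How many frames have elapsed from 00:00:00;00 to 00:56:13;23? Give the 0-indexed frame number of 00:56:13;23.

As if non-drop at 30 labels/s: (0 × 3600 + 56 × 60 + 13) × 30 + 23 = 101213.
Minute boundaries passed: 56; those not divisible by 10: 56 − 5 = 51; dropped labels = 2 × 51 = 102.
Actual frame index = 101213 − 102 = 101111.

101111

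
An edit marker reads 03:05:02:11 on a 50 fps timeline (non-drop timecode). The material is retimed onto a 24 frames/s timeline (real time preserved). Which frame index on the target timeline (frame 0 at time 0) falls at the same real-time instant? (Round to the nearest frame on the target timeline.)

Source frame index: (3×3600 + 5×60 + 2) × 50 + 11 = 555111.
Real time: 555111 / (50) = 555111/50 s.
Target frame: (555111/50) × (24) = 6661332/25 ≈ 266453.280 → 266453.

frame 266453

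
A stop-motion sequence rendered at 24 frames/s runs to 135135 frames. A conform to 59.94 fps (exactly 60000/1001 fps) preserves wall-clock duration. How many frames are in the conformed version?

Target frames = source frames × (target rate / source rate) = 135135 × (60000/1001)/(24) = 135135 × 2500/1001 = 337500.

337500 frames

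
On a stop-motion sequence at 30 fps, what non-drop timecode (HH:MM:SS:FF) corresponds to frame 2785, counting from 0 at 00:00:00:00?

2785 ÷ 30 = 92 full seconds, remainder 25 frames.
92 s = 0 h 1 min 32 s.
Timecode: 00:01:32:25.

00:01:32:25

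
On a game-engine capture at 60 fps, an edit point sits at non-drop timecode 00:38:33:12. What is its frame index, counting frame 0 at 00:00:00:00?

138792

Total seconds to the label: (0 × 3600 + 38 × 60 + 33) = 2313.
Frame index = 2313 × 60 + 12 = 138792.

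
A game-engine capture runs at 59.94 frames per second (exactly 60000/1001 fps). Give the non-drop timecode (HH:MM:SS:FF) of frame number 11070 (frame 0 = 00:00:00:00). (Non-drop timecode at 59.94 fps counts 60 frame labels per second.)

11070 ÷ 60 = 184 full seconds, remainder 30 frames.
184 s = 0 h 3 min 4 s.
Timecode: 00:03:04:30.

00:03:04:30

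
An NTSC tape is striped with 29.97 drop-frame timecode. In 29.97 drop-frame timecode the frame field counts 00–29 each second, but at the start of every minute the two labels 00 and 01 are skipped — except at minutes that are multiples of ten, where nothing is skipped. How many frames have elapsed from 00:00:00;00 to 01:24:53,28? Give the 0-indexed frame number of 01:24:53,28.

152666

As if non-drop at 30 labels/s: (1 × 3600 + 24 × 60 + 53) × 30 + 28 = 152818.
Minute boundaries passed: 84; those not divisible by 10: 84 − 8 = 76; dropped labels = 2 × 76 = 152.
Actual frame index = 152818 − 152 = 152666.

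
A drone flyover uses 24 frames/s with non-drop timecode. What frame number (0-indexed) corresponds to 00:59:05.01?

Total seconds to the label: (0 × 3600 + 59 × 60 + 5) = 3545.
Frame index = 3545 × 24 + 1 = 85081.

85081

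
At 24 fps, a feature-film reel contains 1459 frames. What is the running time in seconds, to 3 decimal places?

60.792 seconds

Running time = 1459 × 1/24 = 1459/24 s ≈ 60.792 s.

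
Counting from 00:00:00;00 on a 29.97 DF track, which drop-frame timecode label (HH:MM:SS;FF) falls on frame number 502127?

Ten DF minutes hold 17982 frames, so frame 502127 lies in block 27 (frames 485514–503495) with 16613 frames into that block.
The block's first minute is 1800 frames and the rest 1798 each; 16613 frames reaches minute 9, so 27 × 18 + 9 × 2 = 504 labels have been skipped so far.
Adding those back, label number 502127 + 504 = 502631 at 30 labels/s is 16754 s + 11 f = 4 h 39 min 14 s frame 11, i.e. 04:39:14;11.

04:39:14;11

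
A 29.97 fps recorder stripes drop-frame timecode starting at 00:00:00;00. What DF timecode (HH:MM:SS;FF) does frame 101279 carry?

00:56:19;11

Each 10-minute DF block holds 10 × 60 × 30 − 9 × 2 = 17982 frames. 101279 ÷ 17982 → 5 full blocks, remainder 11369.
Within the partial block the first minute is 1800 frames and each further minute 1798, so 6 further minute boundaries passed. Total skipped labels = 18 × 5 + 2 × 6 = 102.
Non-drop label index = 101279 + 102 = 101381; at 30 labels/s that is 00:56:19:11, i.e. DF 00:56:19;11.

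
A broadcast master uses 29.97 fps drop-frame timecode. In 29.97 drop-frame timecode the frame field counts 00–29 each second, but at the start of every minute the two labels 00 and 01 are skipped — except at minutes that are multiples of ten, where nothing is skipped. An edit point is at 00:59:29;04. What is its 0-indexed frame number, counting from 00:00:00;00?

106966

As if non-drop at 30 labels/s: (0 × 3600 + 59 × 60 + 29) × 30 + 4 = 107074.
Minute boundaries passed: 59; those not divisible by 10: 59 − 5 = 54; dropped labels = 2 × 54 = 108.
Actual frame index = 107074 − 108 = 106966.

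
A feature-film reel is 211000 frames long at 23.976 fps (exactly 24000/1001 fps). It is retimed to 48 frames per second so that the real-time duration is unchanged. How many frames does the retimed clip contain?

422422 frames

Target frames = source frames × (target rate / source rate) = 211000 × (48)/(24000/1001) = 211000 × 1001/500 = 422422.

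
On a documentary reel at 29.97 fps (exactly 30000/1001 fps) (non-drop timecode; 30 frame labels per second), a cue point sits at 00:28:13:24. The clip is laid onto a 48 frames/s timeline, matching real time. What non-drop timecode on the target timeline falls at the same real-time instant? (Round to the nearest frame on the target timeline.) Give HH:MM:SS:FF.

00:28:15:24

Source frame index: (0×3600 + 28×60 + 13) × 30 + 24 = 50814.
Real time: 50814 / (30000/1001) = 8477469/5000 s.
Target frame: (8477469/5000) × (48) = 50864814/625 ≈ 81383.702 → 81384.
At 48 labels/s: frame 81384 → 00:28:15:24.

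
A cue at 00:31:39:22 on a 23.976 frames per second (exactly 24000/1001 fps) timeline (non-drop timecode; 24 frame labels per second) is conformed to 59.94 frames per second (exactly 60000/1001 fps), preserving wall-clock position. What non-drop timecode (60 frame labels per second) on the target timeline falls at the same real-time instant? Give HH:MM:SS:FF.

00:31:39:55

Source frame index: (0×3600 + 31×60 + 39) × 24 + 22 = 45598.
Real time: 45598 / (24000/1001) = 22821799/12000 s.
Target frame: (22821799/12000) × (60000/1001) = 113995.
At 60 labels/s: frame 113995 → 00:31:39:55.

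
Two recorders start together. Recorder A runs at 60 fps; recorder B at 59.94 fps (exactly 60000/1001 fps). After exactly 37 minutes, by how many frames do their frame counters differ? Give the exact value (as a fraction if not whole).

133200/1001 frames

37 min = 2220 s.
A emits 60 × 2220 = 133200 frames; B emits 60000/1001 × 2220 = 133200000/1001.
Difference = 133200/1001 frames (≈ 133.0669); B is behind A.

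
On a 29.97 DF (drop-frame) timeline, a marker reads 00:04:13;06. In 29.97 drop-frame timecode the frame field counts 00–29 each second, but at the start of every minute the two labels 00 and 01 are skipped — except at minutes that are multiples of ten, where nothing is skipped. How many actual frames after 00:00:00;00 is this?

Complete 10-minute blocks: 0, each 17982 frames → 0.
Remaining 4 whole minutes in the current block: 1800 + 3 × 1798 = 7194 frames.
Within the current minute: 13 × 30 + 6 − 2 = 394 (labels ;00/;01 skipped at this minute). Total = 0 + 7194 + 394 = 7588.

7588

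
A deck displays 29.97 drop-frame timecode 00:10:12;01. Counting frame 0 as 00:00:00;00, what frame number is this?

18343

As if non-drop at 30 labels/s: (0 × 3600 + 10 × 60 + 12) × 30 + 1 = 18361.
Minute boundaries passed: 10; those not divisible by 10: 10 − 1 = 9; dropped labels = 2 × 9 = 18.
Actual frame index = 18361 − 18 = 18343.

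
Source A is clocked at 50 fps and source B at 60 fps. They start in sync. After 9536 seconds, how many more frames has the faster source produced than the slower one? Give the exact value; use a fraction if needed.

95360 frames

A emits 50 × 9536 = 476800 frames; B emits 60 × 9536 = 572160.
Difference = 95360 frames; B is ahead of A.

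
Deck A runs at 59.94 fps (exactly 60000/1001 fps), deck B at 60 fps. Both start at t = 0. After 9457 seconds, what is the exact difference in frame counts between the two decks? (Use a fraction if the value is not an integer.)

A emits 60000/1001 × 9457 = 81060000/143 frames; B emits 60 × 9457 = 567420.
Difference = 81060/143 frames (≈ 566.8531); B is ahead of A.

81060/143 frames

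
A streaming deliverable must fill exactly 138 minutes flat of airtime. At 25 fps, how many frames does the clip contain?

207000 frames

138 min = 8280 s.
Frames = 8280 × 25 = 207000.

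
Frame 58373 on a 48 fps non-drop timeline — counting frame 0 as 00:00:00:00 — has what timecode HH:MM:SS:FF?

00:20:16:05

58373 ÷ 48 = 1216 full seconds, remainder 5 frames.
1216 s = 0 h 20 min 16 s.
Timecode: 00:20:16:05.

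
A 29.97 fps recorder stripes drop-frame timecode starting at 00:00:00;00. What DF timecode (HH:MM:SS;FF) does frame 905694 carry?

08:23:40;00

Ten DF minutes hold 17982 frames, so frame 905694 lies in block 50 (frames 899100–917081) with 6594 frames into that block.
The block's first minute is 1800 frames and the rest 1798 each; 6594 frames reaches minute 3, so 50 × 18 + 3 × 2 = 906 labels have been skipped so far.
Adding those back, label number 905694 + 906 = 906600 at 30 labels/s is 30220 s + 0 f = 8 h 23 min 40 s frame 0, i.e. 08:23:40;00.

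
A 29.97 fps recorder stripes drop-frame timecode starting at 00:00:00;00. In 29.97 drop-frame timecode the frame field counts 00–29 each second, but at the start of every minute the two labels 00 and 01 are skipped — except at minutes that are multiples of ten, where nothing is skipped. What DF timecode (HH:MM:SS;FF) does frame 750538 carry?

Each 10-minute DF block holds 10 × 60 × 30 − 9 × 2 = 17982 frames. 750538 ÷ 17982 → 41 full blocks, remainder 13276.
Within the partial block the first minute is 1800 frames and each further minute 1798, so 7 further minute boundaries passed. Total skipped labels = 18 × 41 + 2 × 7 = 752.
Non-drop label index = 750538 + 752 = 751290; at 30 labels/s that is 06:57:23:00, i.e. DF 06:57:23;00.

06:57:23;00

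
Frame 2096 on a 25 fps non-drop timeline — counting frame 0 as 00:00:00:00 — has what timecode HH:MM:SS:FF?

2096 ÷ 25 = 83 full seconds, remainder 21 frames.
83 s = 0 h 1 min 23 s.
Timecode: 00:01:23:21.

00:01:23:21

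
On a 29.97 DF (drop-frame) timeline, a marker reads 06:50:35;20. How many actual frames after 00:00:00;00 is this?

As if non-drop at 30 labels/s: (6 × 3600 + 50 × 60 + 35) × 30 + 20 = 739070.
Minute boundaries passed: 410; those not divisible by 10: 410 − 41 = 369; dropped labels = 2 × 369 = 738.
Actual frame index = 739070 − 738 = 738332.

738332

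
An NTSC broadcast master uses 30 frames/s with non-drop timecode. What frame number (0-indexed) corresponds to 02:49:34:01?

Total seconds to the label: (2 × 3600 + 49 × 60 + 34) = 10174.
Frame index = 10174 × 30 + 1 = 305221.

frame 305221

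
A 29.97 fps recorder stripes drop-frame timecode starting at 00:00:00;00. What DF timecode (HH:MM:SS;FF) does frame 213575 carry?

01:58:46;09

Ten DF minutes hold 17982 frames, so frame 213575 lies in block 11 (frames 197802–215783) with 15773 frames into that block.
The block's first minute is 1800 frames and the rest 1798 each; 15773 frames reaches minute 8, so 11 × 18 + 8 × 2 = 214 labels have been skipped so far.
Adding those back, label number 213575 + 214 = 213789 at 30 labels/s is 7126 s + 9 f = 1 h 58 min 46 s frame 9, i.e. 01:58:46;09.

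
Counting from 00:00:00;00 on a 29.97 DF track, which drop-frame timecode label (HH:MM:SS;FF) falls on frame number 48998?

00:27:14;28

Each 10-minute DF block holds 10 × 60 × 30 − 9 × 2 = 17982 frames. 48998 ÷ 17982 → 2 full blocks, remainder 13034.
Within the partial block the first minute is 1800 frames and each further minute 1798, so 7 further minute boundaries passed. Total skipped labels = 18 × 2 + 2 × 7 = 50.
Non-drop label index = 48998 + 50 = 49048; at 30 labels/s that is 00:27:14:28, i.e. DF 00:27:14;28.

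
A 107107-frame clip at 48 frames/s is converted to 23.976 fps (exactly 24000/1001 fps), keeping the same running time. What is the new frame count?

53500 frames

Target frames = source frames × (target rate / source rate) = 107107 × (24000/1001)/(48) = 107107 × 500/1001 = 53500.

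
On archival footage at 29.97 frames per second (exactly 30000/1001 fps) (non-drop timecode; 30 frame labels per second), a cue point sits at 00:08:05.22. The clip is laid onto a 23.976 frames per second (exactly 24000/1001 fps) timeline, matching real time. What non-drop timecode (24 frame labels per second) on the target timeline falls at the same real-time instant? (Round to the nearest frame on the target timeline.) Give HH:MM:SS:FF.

Source frame index: (0×3600 + 8×60 + 5) × 30 + 22 = 14572.
Real time: 14572 / (30000/1001) = 3646643/7500 s.
Target frame: (3646643/7500) × (24000/1001) = 58288/5 ≈ 11657.600 → 11658.
At 24 labels/s: frame 11658 → 00:08:05:18.

00:08:05:18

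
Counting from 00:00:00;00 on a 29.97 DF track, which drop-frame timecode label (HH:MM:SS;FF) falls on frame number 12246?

Ten DF minutes hold 17982 frames, so frame 12246 lies in block 0 (frames 0–17981) with 12246 frames into that block.
The block's first minute is 1800 frames and the rest 1798 each; 12246 frames reaches minute 6, so 0 × 18 + 6 × 2 = 12 labels have been skipped so far.
Adding those back, label number 12246 + 12 = 12258 at 30 labels/s is 408 s + 18 f = 0 h 6 min 48 s frame 18, i.e. 00:06:48;18.

00:06:48;18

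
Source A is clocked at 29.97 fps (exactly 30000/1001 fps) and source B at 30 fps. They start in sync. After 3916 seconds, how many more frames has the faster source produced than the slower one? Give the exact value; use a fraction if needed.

A emits 30000/1001 × 3916 = 10680000/91 frames; B emits 30 × 3916 = 117480.
Difference = 10680/91 frames (≈ 117.3626); B is ahead of A.

10680/91 frames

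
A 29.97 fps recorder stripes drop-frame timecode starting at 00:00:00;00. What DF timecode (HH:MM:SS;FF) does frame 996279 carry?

09:14:02;17

Ten DF minutes hold 17982 frames, so frame 996279 lies in block 55 (frames 989010–1006991) with 7269 frames into that block.
The block's first minute is 1800 frames and the rest 1798 each; 7269 frames reaches minute 4, so 55 × 18 + 4 × 2 = 998 labels have been skipped so far.
Adding those back, label number 996279 + 998 = 997277 at 30 labels/s is 33242 s + 17 f = 9 h 14 min 2 s frame 17, i.e. 09:14:02;17.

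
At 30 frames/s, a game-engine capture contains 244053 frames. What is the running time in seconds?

8135.1 seconds

Running time = 244053 / (30) = 8135.1 s.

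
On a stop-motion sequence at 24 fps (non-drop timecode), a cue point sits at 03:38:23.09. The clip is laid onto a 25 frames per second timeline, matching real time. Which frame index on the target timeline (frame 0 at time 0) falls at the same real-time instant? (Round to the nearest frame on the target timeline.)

frame 327584

Source frame index: (3×3600 + 38×60 + 23) × 24 + 9 = 314481.
Real time: 314481 / (24) = 104827/8 s.
Target frame: (104827/8) × (25) = 2620675/8 ≈ 327584.375 → 327584.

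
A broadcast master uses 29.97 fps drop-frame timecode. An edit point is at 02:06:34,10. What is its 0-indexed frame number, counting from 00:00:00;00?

Complete 10-minute blocks: 12, each 17982 frames → 215784.
Remaining 6 whole minutes in the current block: 1800 + 5 × 1798 = 10790 frames.
Within the current minute: 34 × 30 + 10 − 2 = 1028 (labels ;00/;01 skipped at this minute). Total = 215784 + 10790 + 1028 = 227602.

227602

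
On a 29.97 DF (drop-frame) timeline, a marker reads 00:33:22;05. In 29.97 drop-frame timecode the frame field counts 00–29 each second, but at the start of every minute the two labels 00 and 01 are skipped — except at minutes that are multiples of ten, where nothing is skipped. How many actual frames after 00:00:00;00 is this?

60005

Complete 10-minute blocks: 3, each 17982 frames → 53946.
Remaining 3 whole minutes in the current block: 1800 + 2 × 1798 = 5396 frames.
Within the current minute: 22 × 30 + 5 − 2 = 663 (labels ;00/;01 skipped at this minute). Total = 53946 + 5396 + 663 = 60005.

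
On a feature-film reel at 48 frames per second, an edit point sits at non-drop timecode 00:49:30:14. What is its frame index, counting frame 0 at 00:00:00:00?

Total seconds to the label: (0 × 3600 + 49 × 60 + 30) = 2970.
Frame index = 2970 × 48 + 14 = 142574.

frame 142574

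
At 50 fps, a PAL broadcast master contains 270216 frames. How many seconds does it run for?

Running time = 270216 / (50) = 5404.32 s.

5404.32 seconds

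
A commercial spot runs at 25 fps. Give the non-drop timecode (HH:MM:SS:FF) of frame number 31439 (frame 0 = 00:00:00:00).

00:20:57:14

31439 ÷ 25 = 1257 full seconds, remainder 14 frames.
1257 s = 0 h 20 min 57 s.
Timecode: 00:20:57:14.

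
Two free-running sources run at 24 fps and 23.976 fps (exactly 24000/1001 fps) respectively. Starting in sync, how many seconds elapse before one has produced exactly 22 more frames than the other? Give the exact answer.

11011/12 seconds

The gap grows by |24000/1001 − 24| = 24/1001 frames per second.
Time for a 22-frame gap: 22 ÷ (24/1001) = 11011/12 s.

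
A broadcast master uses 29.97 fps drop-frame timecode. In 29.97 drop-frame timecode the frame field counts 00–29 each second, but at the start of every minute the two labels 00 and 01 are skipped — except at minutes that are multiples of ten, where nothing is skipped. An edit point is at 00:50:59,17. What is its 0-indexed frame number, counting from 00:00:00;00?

As if non-drop at 30 labels/s: (0 × 3600 + 50 × 60 + 59) × 30 + 17 = 91787.
Minute boundaries passed: 50; those not divisible by 10: 50 − 5 = 45; dropped labels = 2 × 45 = 90.
Actual frame index = 91787 − 90 = 91697.

91697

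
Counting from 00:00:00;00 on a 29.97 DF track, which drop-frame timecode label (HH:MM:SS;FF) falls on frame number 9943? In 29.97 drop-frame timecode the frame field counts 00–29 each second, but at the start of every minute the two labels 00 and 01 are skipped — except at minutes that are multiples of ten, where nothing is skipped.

00:05:31;23

Each 10-minute DF block holds 10 × 60 × 30 − 9 × 2 = 17982 frames. 9943 ÷ 17982 → 0 full blocks, remainder 9943.
Within the partial block the first minute is 1800 frames and each further minute 1798, so 5 further minute boundaries passed. Total skipped labels = 18 × 0 + 2 × 5 = 10.
Non-drop label index = 9943 + 10 = 9953; at 30 labels/s that is 00:05:31:23, i.e. DF 00:05:31;23.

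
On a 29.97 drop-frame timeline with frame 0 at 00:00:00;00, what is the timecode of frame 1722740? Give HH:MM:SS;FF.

15:58:02;06

Each 10-minute DF block holds 10 × 60 × 30 − 9 × 2 = 17982 frames. 1722740 ÷ 17982 → 95 full blocks, remainder 14450.
Within the partial block the first minute is 1800 frames and each further minute 1798, so 8 further minute boundaries passed. Total skipped labels = 18 × 95 + 2 × 8 = 1726.
Non-drop label index = 1722740 + 1726 = 1724466; at 30 labels/s that is 15:58:02:06, i.e. DF 15:58:02;06.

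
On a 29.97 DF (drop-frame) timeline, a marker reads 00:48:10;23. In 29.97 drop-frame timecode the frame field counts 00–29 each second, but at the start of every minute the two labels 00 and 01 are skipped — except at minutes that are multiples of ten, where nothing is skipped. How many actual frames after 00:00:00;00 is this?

86635

Complete 10-minute blocks: 4, each 17982 frames → 71928.
Remaining 8 whole minutes in the current block: 1800 + 7 × 1798 = 14386 frames.
Within the current minute: 10 × 30 + 23 − 2 = 321 (labels ;00/;01 skipped at this minute). Total = 71928 + 14386 + 321 = 86635.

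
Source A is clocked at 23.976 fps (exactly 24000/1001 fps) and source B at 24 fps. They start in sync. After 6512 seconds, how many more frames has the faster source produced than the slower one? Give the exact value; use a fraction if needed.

A emits 24000/1001 × 6512 = 14208000/91 frames; B emits 24 × 6512 = 156288.
Difference = 14208/91 frames (≈ 156.1319); B is ahead of A.

14208/91 frames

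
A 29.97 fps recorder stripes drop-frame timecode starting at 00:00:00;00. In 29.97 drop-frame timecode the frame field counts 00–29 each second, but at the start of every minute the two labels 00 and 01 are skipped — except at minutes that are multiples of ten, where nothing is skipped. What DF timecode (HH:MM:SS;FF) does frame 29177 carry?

Ten DF minutes hold 17982 frames, so frame 29177 lies in block 1 (frames 17982–35963) with 11195 frames into that block.
The block's first minute is 1800 frames and the rest 1798 each; 11195 frames reaches minute 6, so 1 × 18 + 6 × 2 = 30 labels have been skipped so far.
Adding those back, label number 29177 + 30 = 29207 at 30 labels/s is 973 s + 17 f = 0 h 16 min 13 s frame 17, i.e. 00:16:13;17.

00:16:13;17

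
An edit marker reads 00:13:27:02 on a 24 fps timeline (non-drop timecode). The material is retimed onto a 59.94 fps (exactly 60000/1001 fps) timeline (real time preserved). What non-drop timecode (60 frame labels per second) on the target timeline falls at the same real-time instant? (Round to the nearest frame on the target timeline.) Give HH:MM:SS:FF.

Source frame index: (0×3600 + 13×60 + 27) × 24 + 2 = 19370.
Real time: 19370 / (24) = 9685/12 s.
Target frame: (9685/12) × (60000/1001) = 3725000/77 ≈ 48376.623 → 48377.
At 60 labels/s: frame 48377 → 00:13:26:17.

00:13:26:17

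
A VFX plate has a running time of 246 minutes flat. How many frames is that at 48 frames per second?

708480 frames

246 min = 14760 s.
Frames = 14760 × 48 = 708480.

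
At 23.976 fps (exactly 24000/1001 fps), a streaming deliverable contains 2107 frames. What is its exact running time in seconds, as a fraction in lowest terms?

2109107/24000 seconds

Running time = 2107 ÷ (24000/1001) = 2107 × 1001/24000 = 2109107/24000 s.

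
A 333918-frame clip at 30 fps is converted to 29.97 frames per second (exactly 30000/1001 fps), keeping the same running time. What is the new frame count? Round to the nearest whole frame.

333584 frames

Frames at target rate = 333918 × (30000/1001) / (30) = 25686000/77 ≈ 333584.416.
Nearest whole frame: 333584.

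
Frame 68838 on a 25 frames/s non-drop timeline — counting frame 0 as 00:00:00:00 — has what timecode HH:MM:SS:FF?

68838 ÷ 25 = 2753 full seconds, remainder 13 frames.
2753 s = 0 h 45 min 53 s.
Timecode: 00:45:53:13.

00:45:53:13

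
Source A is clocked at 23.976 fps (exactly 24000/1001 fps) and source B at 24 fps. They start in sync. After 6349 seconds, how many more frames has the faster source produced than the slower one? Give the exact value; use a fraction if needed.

21768/143 frames

A emits 24000/1001 × 6349 = 21768000/143 frames; B emits 24 × 6349 = 152376.
Difference = 21768/143 frames (≈ 152.2238); B is ahead of A.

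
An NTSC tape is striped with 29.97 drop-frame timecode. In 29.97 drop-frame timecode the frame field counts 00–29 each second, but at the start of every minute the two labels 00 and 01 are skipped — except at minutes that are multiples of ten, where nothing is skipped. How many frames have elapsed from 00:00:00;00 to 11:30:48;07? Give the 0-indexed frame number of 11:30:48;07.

1242205

Complete 10-minute blocks: 69, each 17982 frames → 1240758.
Remaining 0 whole minutes in the current block: 0 frames.
Within the current minute: 48 × 30 + 7 = 1447. Total = 1240758 + 0 + 1447 = 1242205.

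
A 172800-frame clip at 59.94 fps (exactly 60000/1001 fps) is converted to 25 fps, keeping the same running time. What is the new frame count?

Target frames = source frames × (target rate / source rate) = 172800 × (25)/(60000/1001) = 172800 × 1001/2400 = 72072.

72072 frames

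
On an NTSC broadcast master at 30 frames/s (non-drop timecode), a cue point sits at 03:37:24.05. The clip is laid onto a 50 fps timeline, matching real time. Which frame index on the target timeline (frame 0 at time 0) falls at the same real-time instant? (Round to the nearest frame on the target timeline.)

Source frame index: (3×3600 + 37×60 + 24) × 30 + 5 = 391325.
Real time: 391325 / (30) = 78265/6 s.
Target frame: (78265/6) × (50) = 1956625/3 ≈ 652208.333 → 652208.

frame 652208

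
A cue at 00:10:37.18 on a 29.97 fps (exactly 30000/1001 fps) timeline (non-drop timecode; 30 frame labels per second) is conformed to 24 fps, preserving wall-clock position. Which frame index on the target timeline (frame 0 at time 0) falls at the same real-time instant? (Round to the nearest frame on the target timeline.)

Source frame index: (0×3600 + 10×60 + 37) × 30 + 18 = 19128.
Real time: 19128 / (30000/1001) = 797797/1250 s.
Target frame: (797797/1250) × (24) = 9573564/625 ≈ 15317.702 → 15318.

frame 15318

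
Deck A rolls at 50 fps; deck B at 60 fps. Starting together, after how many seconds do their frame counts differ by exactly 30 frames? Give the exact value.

3 seconds

The gap grows by |60 − 50| = 10 frames per second.
Time for a 30-frame gap: 30 ÷ (10) = 3 s.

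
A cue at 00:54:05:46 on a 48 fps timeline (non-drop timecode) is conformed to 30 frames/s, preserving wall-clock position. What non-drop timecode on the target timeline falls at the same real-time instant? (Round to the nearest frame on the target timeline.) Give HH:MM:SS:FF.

Source frame index: (0×3600 + 54×60 + 5) × 48 + 46 = 155806.
Real time: 155806 / (48) = 77903/24 s.
Target frame: (77903/24) × (30) = 389515/4 ≈ 97378.750 → 97379.
At 30 labels/s: frame 97379 → 00:54:05:29.

00:54:05:29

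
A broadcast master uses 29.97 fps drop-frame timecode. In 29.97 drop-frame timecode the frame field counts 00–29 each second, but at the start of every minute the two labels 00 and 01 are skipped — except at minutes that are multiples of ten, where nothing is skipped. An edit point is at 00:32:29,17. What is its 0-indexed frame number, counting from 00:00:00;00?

58429

Complete 10-minute blocks: 3, each 17982 frames → 53946.
Remaining 2 whole minutes in the current block: 1800 + 1 × 1798 = 3598 frames.
Within the current minute: 29 × 30 + 17 − 2 = 885 (labels ;00/;01 skipped at this minute). Total = 53946 + 3598 + 885 = 58429.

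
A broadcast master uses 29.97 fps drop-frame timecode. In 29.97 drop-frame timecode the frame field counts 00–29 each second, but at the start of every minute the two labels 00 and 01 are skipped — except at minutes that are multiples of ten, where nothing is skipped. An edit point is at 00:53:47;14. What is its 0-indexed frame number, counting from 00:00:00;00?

96728

As if non-drop at 30 labels/s: (0 × 3600 + 53 × 60 + 47) × 30 + 14 = 96824.
Minute boundaries passed: 53; those not divisible by 10: 53 − 5 = 48; dropped labels = 2 × 48 = 96.
Actual frame index = 96824 − 96 = 96728.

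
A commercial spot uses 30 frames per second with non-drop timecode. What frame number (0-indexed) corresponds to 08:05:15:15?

Total seconds to the label: (8 × 3600 + 5 × 60 + 15) = 29115.
Frame index = 29115 × 30 + 15 = 873465.

873465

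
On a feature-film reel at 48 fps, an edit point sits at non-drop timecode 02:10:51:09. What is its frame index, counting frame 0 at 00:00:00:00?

376857

Total seconds to the label: (2 × 3600 + 10 × 60 + 51) = 7851.
Frame index = 7851 × 48 + 9 = 376857.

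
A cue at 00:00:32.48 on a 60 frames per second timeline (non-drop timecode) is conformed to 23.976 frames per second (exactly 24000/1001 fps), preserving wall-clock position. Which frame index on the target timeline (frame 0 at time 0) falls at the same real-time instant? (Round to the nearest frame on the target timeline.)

frame 786

Source frame index: (0×3600 + 0×60 + 32) × 60 + 48 = 1968.
Real time: 1968 / (60) = 164/5 s.
Target frame: (164/5) × (24000/1001) = 787200/1001 ≈ 786.414 → 786.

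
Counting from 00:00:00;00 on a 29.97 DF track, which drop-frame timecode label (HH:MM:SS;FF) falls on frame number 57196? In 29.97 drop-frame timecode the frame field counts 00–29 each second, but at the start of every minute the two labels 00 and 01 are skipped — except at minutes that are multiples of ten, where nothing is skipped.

Each 10-minute DF block holds 10 × 60 × 30 − 9 × 2 = 17982 frames. 57196 ÷ 17982 → 3 full blocks, remainder 3250.
Within the partial block the first minute is 1800 frames and each further minute 1798, so 1 further minute boundary passed. Total skipped labels = 18 × 3 + 2 × 1 = 56.
Non-drop label index = 57196 + 56 = 57252; at 30 labels/s that is 00:31:48:12, i.e. DF 00:31:48;12.

00:31:48;12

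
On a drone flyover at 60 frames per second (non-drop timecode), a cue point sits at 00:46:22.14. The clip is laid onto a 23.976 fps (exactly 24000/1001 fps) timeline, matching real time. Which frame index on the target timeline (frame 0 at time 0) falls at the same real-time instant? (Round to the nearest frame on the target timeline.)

frame 66707

Source frame index: (0×3600 + 46×60 + 22) × 60 + 14 = 166934.
Real time: 166934 / (60) = 83467/30 s.
Target frame: (83467/30) × (24000/1001) = 66773600/1001 ≈ 66706.893 → 66707.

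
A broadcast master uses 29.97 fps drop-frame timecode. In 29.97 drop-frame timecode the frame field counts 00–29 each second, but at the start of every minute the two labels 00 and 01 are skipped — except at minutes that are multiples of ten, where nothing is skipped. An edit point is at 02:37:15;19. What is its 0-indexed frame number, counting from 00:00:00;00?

282785

As if non-drop at 30 labels/s: (2 × 3600 + 37 × 60 + 15) × 30 + 19 = 283069.
Minute boundaries passed: 157; those not divisible by 10: 157 − 15 = 142; dropped labels = 2 × 142 = 284.
Actual frame index = 283069 − 284 = 282785.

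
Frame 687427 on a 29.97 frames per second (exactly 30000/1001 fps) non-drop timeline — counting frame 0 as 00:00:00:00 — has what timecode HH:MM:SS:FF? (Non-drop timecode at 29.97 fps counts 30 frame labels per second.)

06:21:54:07

687427 ÷ 30 = 22914 full seconds, remainder 7 frames.
22914 s = 6 h 21 min 54 s.
Timecode: 06:21:54:07.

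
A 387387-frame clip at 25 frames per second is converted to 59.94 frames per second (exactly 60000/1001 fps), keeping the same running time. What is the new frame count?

928800 frames

Target frames = source frames × (target rate / source rate) = 387387 × (60000/1001)/(25) = 387387 × 2400/1001 = 928800.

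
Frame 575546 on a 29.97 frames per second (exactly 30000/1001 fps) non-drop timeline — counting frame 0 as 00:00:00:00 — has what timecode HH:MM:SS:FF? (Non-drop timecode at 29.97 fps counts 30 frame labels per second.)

575546 ÷ 30 = 19184 full seconds, remainder 26 frames.
19184 s = 5 h 19 min 44 s.
Timecode: 05:19:44:26.

05:19:44:26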